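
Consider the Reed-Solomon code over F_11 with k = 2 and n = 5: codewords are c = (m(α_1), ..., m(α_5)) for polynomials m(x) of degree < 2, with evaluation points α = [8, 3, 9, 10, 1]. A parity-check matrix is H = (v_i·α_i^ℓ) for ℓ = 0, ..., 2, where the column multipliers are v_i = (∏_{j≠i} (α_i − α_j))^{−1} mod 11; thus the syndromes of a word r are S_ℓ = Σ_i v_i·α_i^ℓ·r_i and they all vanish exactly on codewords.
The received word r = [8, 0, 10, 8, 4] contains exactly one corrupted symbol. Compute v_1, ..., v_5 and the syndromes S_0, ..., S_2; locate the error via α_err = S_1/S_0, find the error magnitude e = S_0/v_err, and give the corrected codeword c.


S = (10, 3, 2), error at position 1, error magnitude e = 7, c = [1, 0, 10, 8, 4].

Step 1: column multipliers v_i = (∏_{j≠i}(α_i − α_j))^{−1} mod 11.
  i = 1 (α = 8): (8−3)(8−9)(8−10)(8−1) = 5·(−1)·(−2)·7 = 70 ≡ 4, so v_1 = 4^{−1} = 3 (mod 11).
  i = 2 (α = 3): (3−8)(3−9)(3−10)(3−1) = (−5)·(−6)·(−7)·2 = −420 ≡ 9, so v_2 = 9^{−1} = 5 (mod 11).
  i = 3 (α = 9): (9−8)(9−3)(9−10)(9−1) = 1·6·(−1)·8 = −48 ≡ 7, so v_3 = 7^{−1} = 8 (mod 11).
  i = 4 (α = 10): (10−8)(10−3)(10−9)(10−1) = 2·7·1·9 = 126 ≡ 5, so v_4 = 5^{−1} = 9 (mod 11).
  i = 5 (α = 1): (1−8)(1−3)(1−9)(1−10) = (−7)·(−2)·(−8)·(−9) = 1008 ≡ 7, so v_5 = 7^{−1} = 8 (mod 11).
  v = [3, 5, 8, 9, 8].
Step 2: syndromes of r = [8, 0, 10, 8, 4] (all sums mod 11).
  S_0 = Σ v_i r_i = 3·8 + 5·0 + 8·10 + 9·8 + 8·4 = 208 ≡ 10.
  S_1 = Σ v_i α_i r_i = 3·8·8 + 5·3·0 + 8·9·10 + 9·10·8 + 8·1·4 = 1664 ≡ 3.
  α_i^2 mod 11 = [9, 9, 4, 1, 1].
  S_2 = Σ v_i α_i^2 r_i = 3·9·8 + 5·9·0 + 8·4·10 + 9·1·8 + 8·1·4 = 640 ≡ 2.
  S = (10, 3, 2) ≠ 0, so r is not a codeword (an error is present).
Step 3: locate the error. For a single error e at position i, S_ℓ = v_i·e·α_i^ℓ, so α_err = S_1/S_0.
  S_0^{−1} = 10^{−1} = 10 (mod 11), so α_err = 3·10 = 30 ≡ 8 = α_1. Error position i = 1.
  Consistency check: S_2/S_1 = 2·4 = 8 ≡ 8 = α_err ✓ (single-error assumption holds).
Step 4: error magnitude e = S_0/v_1 = S_0·∏_{j≠1}(α_1 − α_j) = 10·4 = 40 ≡ 7 (mod 11).
Step 5: correct position 1: c_1 = r_1 − e = 8 − 7 ≡ 1 (mod 11). Hence c = [1, 0, 10, 8, 4].
  Check: interpolating c through the α_i gives m(x) = 6 + 9·x (degree < 2) with m(α_i) = c_i for every i, so c is indeed a codeword.


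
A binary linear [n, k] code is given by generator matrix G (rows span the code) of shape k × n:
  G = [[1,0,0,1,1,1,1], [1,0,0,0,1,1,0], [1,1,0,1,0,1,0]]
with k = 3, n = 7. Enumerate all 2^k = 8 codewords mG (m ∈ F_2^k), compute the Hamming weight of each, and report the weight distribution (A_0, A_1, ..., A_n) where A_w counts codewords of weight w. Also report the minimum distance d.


Weight distribution: A_0 = 1, A_2 = 1, A_3 = 3, A_4 = 2, A_5 = 1. Minimum distance d = 2.

Enumerate all 2^3 = 8 messages m ∈ F_2^3.
For each, compute codeword c = mG in F_2^7, then tally its weight.
  m = 000 → c = 0000000, weight = 0.
  m = 100 → c = 1001111, weight = 5.
  m = 010 → c = 1000110, weight = 3.
  m = 110 → c = 0001001, weight = 2.
  m = 001 → c = 1101010, weight = 4.
  m = 101 → c = 0100101, weight = 3.
  m = 011 → c = 0101100, weight = 3.
  m = 111 → c = 1100011, weight = 4.
Tally weights:
  weight 0: 1 codewords.
  weight 2: 1 codewords.
  weight 3: 3 codewords.
  weight 4: 2 codewords.
  weight 5: 1 codewords.
Minimum distance d = smallest w > 0 with A_w > 0 = 2.
Sanity: Σ A_w = 8 = 2^3 = 8 ✓.


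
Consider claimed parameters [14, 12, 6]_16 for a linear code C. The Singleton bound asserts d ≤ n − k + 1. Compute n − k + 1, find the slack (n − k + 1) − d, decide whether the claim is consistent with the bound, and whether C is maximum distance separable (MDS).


Singleton RHS = n − k + 1 = 3, slack = -3, bound violated (no such code; not MDS).

Singleton bound: d ≤ n − k + 1.
Here n = 14, k = 12, so n − k + 1 = 3.
Given d = 6, check d ≤ 3: NO.
Slack = (n − k + 1) − d = -3.
The slack is negative: d = 6 exceeds n − k + 1 = 3 by 3, so the Singleton bound is violated and no linear [14, 12, 6]_16 code can exist. In particular it is not MDS (MDS requires d = n − k + 1 exactly).
Description: the claimed parameters are [14, 12, 6]_16; such a code would be impossible (violates the Singleton bound).


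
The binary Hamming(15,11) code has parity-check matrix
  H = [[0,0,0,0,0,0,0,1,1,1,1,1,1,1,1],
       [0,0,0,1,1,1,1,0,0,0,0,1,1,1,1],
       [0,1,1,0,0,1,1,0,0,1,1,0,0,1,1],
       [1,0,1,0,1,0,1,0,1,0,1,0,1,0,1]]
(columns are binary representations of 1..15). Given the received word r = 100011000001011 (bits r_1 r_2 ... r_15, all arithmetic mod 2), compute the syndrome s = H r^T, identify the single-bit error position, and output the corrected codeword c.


s = (1, 1, 1, 1)^T, error position = 15, corrected codeword c = 100011000001010

Compute s = H r^T mod 2 one row at a time:
  s_1 = 0 + 0 + 0 + 0 + 1 + 0 + 1 + 1 = 3 ≡ 1 (mod 2).
  s_2 = 0 + 1 + 1 + 0 + 1 + 0 + 1 + 1 = 5 ≡ 1 (mod 2).
  s_3 = 0 + 0 + 1 + 0 + 0 + 0 + 1 + 1 = 3 ≡ 1 (mod 2).
  s_4 = 1 + 0 + 1 + 0 + 0 + 0 + 0 + 1 = 3 ≡ 1 (mod 2).
s = (1, 1, 1, 1)^T — this equals column 15 of H (binary 1111), so error is at position 15.
Correct: flip bit 15 of r = 100011000001011 to get c = 100011000001010.


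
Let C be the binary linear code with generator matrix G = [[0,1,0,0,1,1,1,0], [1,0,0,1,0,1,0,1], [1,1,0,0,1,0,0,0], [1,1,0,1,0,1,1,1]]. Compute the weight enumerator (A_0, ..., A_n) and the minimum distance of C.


Weight distribution: A_0 = 1, A_2 = 2, A_3 = 6, A_4 = 3, A_5 = 2, A_6 = 2. Minimum distance d = 2.

Enumerate all 2^4 = 16 messages m ∈ F_2^4.
For each, compute codeword c = mG in F_2^8, then tally its weight.
  m = 0000 → c = 00000000, weight = 0.
  m = 1000 → c = 01001110, weight = 4.
  m = 0100 → c = 10010101, weight = 4.
  m = 1100 → c = 11011011, weight = 6.
  m = 0010 → c = 11001000, weight = 3.
  m = 1010 → c = 10000110, weight = 3.
  m = 0110 → c = 01011101, weight = 5.
  m = 1110 → c = 00010011, weight = 3.
  m = 0001 → c = 11010111, weight = 6.
  m = 1001 → c = 10011001, weight = 4.
  m = 0101 → c = 01000010, weight = 2.
  m = 1101 → c = 00001100, weight = 2.
  m = 0011 → c = 00011111, weight = 5.
  m = 1011 → c = 01010001, weight = 3.
  m = 0111 → c = 10001010, weight = 3.
  m = 1111 → c = 11000100, weight = 3.
Tally weights:
  weight 0: 1 codewords.
  weight 2: 2 codewords.
  weight 3: 6 codewords.
  weight 4: 3 codewords.
  weight 5: 2 codewords.
  weight 6: 2 codewords.
Minimum distance d = smallest w > 0 with A_w > 0 = 2.
Sanity: Σ A_w = 16 = 2^4 = 16 ✓.


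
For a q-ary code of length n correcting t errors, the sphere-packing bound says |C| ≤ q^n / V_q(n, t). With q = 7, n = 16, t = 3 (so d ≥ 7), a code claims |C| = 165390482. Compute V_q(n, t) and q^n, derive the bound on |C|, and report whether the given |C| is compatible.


V_q(n, t) = 125377, q^n = 33232930569601, Hamming bound = 265064011, |C| = 165390482 ≤ bound (satisfied).

Step 1: Compute V_q(n, t) = Σ_{j=0}^3 C(n, j) (q−1)^j.
  j = 0: C(16,0)·(6)^0 = 1·1 = 1.
  j = 1: C(16,1)·(6)^1 = 16·6 = 96.
  j = 2: C(16,2)·(6)^2 = 120·36 = 4320.
  j = 3: C(16,3)·(6)^3 = 560·216 = 120960.
  V_q(n, t) = 1 + 96 + 4320 + 120960 = 125377.
Step 2: q^n = 7^16 = 33232930569601.
Step 3: Hamming bound ⌊q^n / V_q(n,t)⌋ = ⌊33232930569601/125377⌋ = 265064011.
Step 4: Compare |C| = 165390482 to 265064011: satisfied.
The claimed |C| lies below the Hamming bound.


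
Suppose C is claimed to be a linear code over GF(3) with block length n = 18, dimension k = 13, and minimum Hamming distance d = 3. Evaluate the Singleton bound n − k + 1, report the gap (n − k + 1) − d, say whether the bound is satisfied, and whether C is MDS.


Singleton RHS = n − k + 1 = 6, slack = 3, bound satisfied, not MDS.

Singleton bound: d ≤ n − k + 1.
Here n = 18, k = 13, so n − k + 1 = 6.
Given d = 3, check d ≤ 6: YES.
Slack = (n − k + 1) − d = 3.
The code is NOT MDS (slack = 3 > 0).
Description: the claimed parameters are [18, 13, 3]_3; such a code would be non-MDS.


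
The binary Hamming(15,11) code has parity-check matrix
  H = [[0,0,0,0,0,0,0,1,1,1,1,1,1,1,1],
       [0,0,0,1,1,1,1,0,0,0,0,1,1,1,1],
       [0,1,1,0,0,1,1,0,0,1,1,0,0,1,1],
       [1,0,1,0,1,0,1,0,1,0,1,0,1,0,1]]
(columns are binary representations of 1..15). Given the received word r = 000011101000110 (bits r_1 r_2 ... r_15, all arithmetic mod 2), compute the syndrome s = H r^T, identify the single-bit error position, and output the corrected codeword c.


s = (1, 1, 1, 0)^T, error position = 14, corrected codeword c = 000011101000100

Compute s = H r^T mod 2 one row at a time:
  s_1 = 0 + 1 + 0 + 0 + 0 + 1 + 1 + 0 = 3 ≡ 1 (mod 2).
  s_2 = 0 + 1 + 1 + 1 + 0 + 1 + 1 + 0 = 5 ≡ 1 (mod 2).
  s_3 = 0 + 0 + 1 + 1 + 0 + 0 + 1 + 0 = 3 ≡ 1 (mod 2).
  s_4 = 0 + 0 + 1 + 1 + 1 + 0 + 1 + 0 = 4 ≡ 0 (mod 2).
s = (1, 1, 1, 0)^T — this equals column 14 of H (binary 1110), so error is at position 14.
Correct: flip bit 14 of r = 000011101000110 to get c = 000011101000100.


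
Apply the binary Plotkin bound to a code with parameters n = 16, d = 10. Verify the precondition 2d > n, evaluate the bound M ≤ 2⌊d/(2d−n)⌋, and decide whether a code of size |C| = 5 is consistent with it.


Plotkin bound M ≤ 4; given |C| = 5 > bound (violated).

Check applicability: 2d = 20, n = 16.
2d − n = 4 > 0, so Plotkin applies.
Compute d/(2d−n) = 10/4 ≈ 2.5000.
⌊d/(2d−n)⌋ = 2.
Plotkin bound: M ≤ 2·2 = 4.
Given |C| = 5, check: VIOLATED.
This |C| is above the Plotkin bound, so no binary code with n = 16, d = 10 and 5 codewords exists.


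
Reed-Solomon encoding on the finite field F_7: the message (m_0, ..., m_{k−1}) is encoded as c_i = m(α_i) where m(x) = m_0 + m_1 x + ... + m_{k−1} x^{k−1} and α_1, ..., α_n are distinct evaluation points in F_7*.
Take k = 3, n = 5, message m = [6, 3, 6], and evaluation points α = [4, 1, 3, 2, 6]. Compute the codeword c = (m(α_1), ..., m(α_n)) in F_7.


c = [2, 1, 6, 1, 2]

Message polynomial: m(x) = 6 + 3·x + 6·x^2 (mod 7).
For each evaluation point α_i, compute m(α_i) mod 7:
  α_1 = 4: Horner steps 6 → 6 → 2, so m(4) = 2.
  α_2 = 1: Horner steps 6 → 2 → 1, so m(1) = 1.
  α_3 = 3: Horner steps 6 → 0 → 6, so m(3) = 6.
  α_4 = 2: Horner steps 6 → 1 → 1, so m(2) = 1.
  α_5 = 6: Horner steps 6 → 4 → 2, so m(6) = 2.
Codeword c = [2, 1, 6, 1, 2] ∈ F_7^5.


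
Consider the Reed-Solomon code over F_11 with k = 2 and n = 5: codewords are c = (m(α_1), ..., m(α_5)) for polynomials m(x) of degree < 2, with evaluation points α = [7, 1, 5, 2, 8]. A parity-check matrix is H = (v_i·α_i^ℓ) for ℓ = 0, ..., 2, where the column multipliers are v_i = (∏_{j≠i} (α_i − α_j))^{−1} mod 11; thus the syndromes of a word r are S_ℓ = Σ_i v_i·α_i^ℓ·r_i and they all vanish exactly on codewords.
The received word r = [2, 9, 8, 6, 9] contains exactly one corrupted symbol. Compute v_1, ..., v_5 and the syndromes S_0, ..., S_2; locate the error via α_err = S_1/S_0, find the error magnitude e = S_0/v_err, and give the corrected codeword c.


S = (2, 5, 7), error at position 5, error magnitude e = 10, c = [2, 9, 8, 6, 10].

Step 1: column multipliers v_i = (∏_{j≠i}(α_i − α_j))^{−1} mod 11.
  i = 1 (α = 7): (7−1)(7−5)(7−2)(7−8) = 6·2·5·(−1) = −60 ≡ 6, so v_1 = 6^{−1} = 2 (mod 11).
  i = 2 (α = 1): (1−7)(1−5)(1−2)(1−8) = (−6)·(−4)·(−1)·(−7) = 168 ≡ 3, so v_2 = 3^{−1} = 4 (mod 11).
  i = 3 (α = 5): (5−7)(5−1)(5−2)(5−8) = (−2)·4·3·(−3) = 72 ≡ 6, so v_3 = 6^{−1} = 2 (mod 11).
  i = 4 (α = 2): (2−7)(2−1)(2−5)(2−8) = (−5)·1·(−3)·(−6) = −90 ≡ 9, so v_4 = 9^{−1} = 5 (mod 11).
  i = 5 (α = 8): (8−7)(8−1)(8−5)(8−2) = 1·7·3·6 = 126 ≡ 5, so v_5 = 5^{−1} = 9 (mod 11).
  v = [2, 4, 2, 5, 9].
Step 2: syndromes of r = [2, 9, 8, 6, 9] (all sums mod 11).
  S_0 = Σ v_i r_i = 2·2 + 4·9 + 2·8 + 5·6 + 9·9 = 167 ≡ 2.
  S_1 = Σ v_i α_i r_i = 2·7·2 + 4·1·9 + 2·5·8 + 5·2·6 + 9·8·9 = 852 ≡ 5.
  α_i^2 mod 11 = [5, 1, 3, 4, 9].
  S_2 = Σ v_i α_i^2 r_i = 2·5·2 + 4·1·9 + 2·3·8 + 5·4·6 + 9·9·9 = 953 ≡ 7.
  S = (2, 5, 7) ≠ 0, so r is not a codeword (an error is present).
Step 3: locate the error. For a single error e at position i, S_ℓ = v_i·e·α_i^ℓ, so α_err = S_1/S_0.
  S_0^{−1} = 2^{−1} = 6 (mod 11), so α_err = 5·6 = 30 ≡ 8 = α_5. Error position i = 5.
  Consistency check: S_2/S_1 = 7·9 = 63 ≡ 8 = α_err ✓ (single-error assumption holds).
Step 4: error magnitude e = S_0/v_5 = S_0·∏_{j≠5}(α_5 − α_j) = 2·5 = 10 ≡ 10 (mod 11).
Step 5: correct position 5: c_5 = r_5 − e = 9 − 10 ≡ 10 (mod 11). Hence c = [2, 9, 8, 6, 10].
  Check: interpolating c through the α_i gives m(x) = 1 + 8·x (degree < 2) with m(α_i) = c_i for every i, so c is indeed a codeword.


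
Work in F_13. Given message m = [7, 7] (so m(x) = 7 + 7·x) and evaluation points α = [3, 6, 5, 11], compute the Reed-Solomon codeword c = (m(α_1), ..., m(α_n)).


c = [2, 10, 3, 6]

Message polynomial: m(x) = 7 + 7·x (mod 13).
For each evaluation point α_i, compute m(α_i) mod 13:
  α_1 = 3: Horner steps 7 → 2, so m(3) = 2.
  α_2 = 6: Horner steps 7 → 10, so m(6) = 10.
  α_3 = 5: Horner steps 7 → 3, so m(5) = 3.
  α_4 = 11: Horner steps 7 → 6, so m(11) = 6.
Codeword c = [2, 10, 3, 6] ∈ F_13^4.


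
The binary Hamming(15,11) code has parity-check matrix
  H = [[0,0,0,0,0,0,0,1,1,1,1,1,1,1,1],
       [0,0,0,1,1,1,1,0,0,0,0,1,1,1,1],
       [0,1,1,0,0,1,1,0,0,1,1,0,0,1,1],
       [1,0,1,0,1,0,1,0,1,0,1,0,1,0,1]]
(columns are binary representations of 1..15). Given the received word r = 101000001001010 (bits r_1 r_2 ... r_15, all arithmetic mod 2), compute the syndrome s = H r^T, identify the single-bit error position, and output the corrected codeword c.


s = (1, 0, 0, 1)^T, error position = 9, corrected codeword c = 101000000001010

Compute s = H r^T mod 2 one row at a time:
  s_1 = 0 + 1 + 0 + 0 + 1 + 0 + 1 + 0 = 3 ≡ 1 (mod 2).
  s_2 = 0 + 0 + 0 + 0 + 1 + 0 + 1 + 0 = 2 ≡ 0 (mod 2).
  s_3 = 0 + 1 + 0 + 0 + 0 + 0 + 1 + 0 = 2 ≡ 0 (mod 2).
  s_4 = 1 + 1 + 0 + 0 + 1 + 0 + 0 + 0 = 3 ≡ 1 (mod 2).
s = (1, 0, 0, 1)^T — this equals column 9 of H (binary 1001), so error is at position 9.
Correct: flip bit 9 of r = 101000001001010 to get c = 101000000001010.


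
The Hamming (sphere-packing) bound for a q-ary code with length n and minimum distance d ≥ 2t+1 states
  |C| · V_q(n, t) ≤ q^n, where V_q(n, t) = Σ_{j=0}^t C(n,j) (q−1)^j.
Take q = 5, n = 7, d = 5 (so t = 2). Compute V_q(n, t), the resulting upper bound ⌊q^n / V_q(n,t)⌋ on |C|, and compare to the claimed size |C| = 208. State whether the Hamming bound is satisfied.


V_q(n, t) = 365, q^n = 78125, Hamming bound = 214, |C| = 208 ≤ bound (satisfied).

Step 1: Compute V_q(n, t) = Σ_{j=0}^2 C(n, j) (q−1)^j.
  j = 0: C(7,0)·(4)^0 = 1·1 = 1.
  j = 1: C(7,1)·(4)^1 = 7·4 = 28.
  j = 2: C(7,2)·(4)^2 = 21·16 = 336.
  V_q(n, t) = 1 + 28 + 336 = 365.
Step 2: q^n = 5^7 = 78125.
Step 3: Hamming bound ⌊q^n / V_q(n,t)⌋ = ⌊78125/365⌋ = 214.
Step 4: Compare |C| = 208 to 214: satisfied.
The claimed |C| lies below the Hamming bound.


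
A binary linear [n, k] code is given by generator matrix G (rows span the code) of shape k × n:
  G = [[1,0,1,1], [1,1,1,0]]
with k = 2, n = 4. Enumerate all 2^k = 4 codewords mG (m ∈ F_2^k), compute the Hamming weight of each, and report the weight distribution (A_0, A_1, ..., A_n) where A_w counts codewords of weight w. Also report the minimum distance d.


Weight distribution: A_0 = 1, A_2 = 1, A_3 = 2. Minimum distance d = 2.

Enumerate all 2^2 = 4 messages m ∈ F_2^2.
For each, compute codeword c = mG in F_2^4, then tally its weight.
  m = 00 → c = 0000, weight = 0.
  m = 10 → c = 1011, weight = 3.
  m = 01 → c = 1110, weight = 3.
  m = 11 → c = 0101, weight = 2.
Tally weights:
  weight 0: 1 codewords.
  weight 2: 1 codewords.
  weight 3: 2 codewords.
Minimum distance d = smallest w > 0 with A_w > 0 = 2.
Sanity: Σ A_w = 4 = 2^2 = 4 ✓.


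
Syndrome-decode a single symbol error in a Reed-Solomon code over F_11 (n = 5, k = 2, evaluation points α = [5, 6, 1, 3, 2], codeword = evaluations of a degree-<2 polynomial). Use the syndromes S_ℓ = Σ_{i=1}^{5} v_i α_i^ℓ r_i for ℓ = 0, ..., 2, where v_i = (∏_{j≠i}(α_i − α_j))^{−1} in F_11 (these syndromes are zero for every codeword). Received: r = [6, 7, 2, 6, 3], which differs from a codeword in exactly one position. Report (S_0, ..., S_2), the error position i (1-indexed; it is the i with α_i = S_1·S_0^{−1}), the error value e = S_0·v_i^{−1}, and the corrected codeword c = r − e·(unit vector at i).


S = (2, 6, 7), error at position 4, error magnitude e = 2, c = [6, 7, 2, 4, 3].

Step 1: column multipliers v_i = (∏_{j≠i}(α_i − α_j))^{−1} mod 11.
  i = 1 (α = 5): (5−6)(5−1)(5−3)(5−2) = (−1)·4·2·3 = −24 ≡ 9, so v_1 = 9^{−1} = 5 (mod 11).
  i = 2 (α = 6): (6−5)(6−1)(6−3)(6−2) = 1·5·3·4 = 60 ≡ 5, so v_2 = 5^{−1} = 9 (mod 11).
  i = 3 (α = 1): (1−5)(1−6)(1−3)(1−2) = (−4)·(−5)·(−2)·(−1) = 40 ≡ 7, so v_3 = 7^{−1} = 8 (mod 11).
  i = 4 (α = 3): (3−5)(3−6)(3−1)(3−2) = (−2)·(−3)·2·1 = 12 ≡ 1, so v_4 = 1^{−1} = 1 (mod 11).
  i = 5 (α = 2): (2−5)(2−6)(2−1)(2−3) = (−3)·(−4)·1·(−1) = −12 ≡ 10, so v_5 = 10^{−1} = 10 (mod 11).
  v = [5, 9, 8, 1, 10].
Step 2: syndromes of r = [6, 7, 2, 6, 3] (all sums mod 11).
  S_0 = Σ v_i r_i = 5·6 + 9·7 + 8·2 + 1·6 + 10·3 = 145 ≡ 2.
  S_1 = Σ v_i α_i r_i = 5·5·6 + 9·6·7 + 8·1·2 + 1·3·6 + 10·2·3 = 622 ≡ 6.
  α_i^2 mod 11 = [3, 3, 1, 9, 4].
  S_2 = Σ v_i α_i^2 r_i = 5·3·6 + 9·3·7 + 8·1·2 + 1·9·6 + 10·4·3 = 469 ≡ 7.
  S = (2, 6, 7) ≠ 0, so r is not a codeword (an error is present).
Step 3: locate the error. For a single error e at position i, S_ℓ = v_i·e·α_i^ℓ, so α_err = S_1/S_0.
  S_0^{−1} = 2^{−1} = 6 (mod 11), so α_err = 6·6 = 36 ≡ 3 = α_4. Error position i = 4.
  Consistency check: S_2/S_1 = 7·2 = 14 ≡ 3 = α_err ✓ (single-error assumption holds).
Step 4: error magnitude e = S_0/v_4 = S_0·∏_{j≠4}(α_4 − α_j) = 2·1 = 2 ≡ 2 (mod 11).
Step 5: correct position 4: c_4 = r_4 − e = 6 − 2 ≡ 4 (mod 11). Hence c = [6, 7, 2, 4, 3].
  Check: interpolating c through the α_i gives m(x) = 1 + 1·x (degree < 2) with m(α_i) = c_i for every i, so c is indeed a codeword.


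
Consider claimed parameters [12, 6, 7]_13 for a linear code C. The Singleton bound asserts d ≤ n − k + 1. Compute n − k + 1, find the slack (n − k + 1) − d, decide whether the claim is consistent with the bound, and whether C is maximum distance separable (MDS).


Singleton RHS = n − k + 1 = 7, slack = 0, bound satisfied, MDS.

Singleton bound: d ≤ n − k + 1.
Here n = 12, k = 6, so n − k + 1 = 7.
Given d = 7, check d ≤ 7: YES.
Slack = (n − k + 1) − d = 0.
The code is MDS (slack = 0).
Description: the claimed parameters are [12, 6, 7]_13; such a code would be MDS (meets Singleton bound).


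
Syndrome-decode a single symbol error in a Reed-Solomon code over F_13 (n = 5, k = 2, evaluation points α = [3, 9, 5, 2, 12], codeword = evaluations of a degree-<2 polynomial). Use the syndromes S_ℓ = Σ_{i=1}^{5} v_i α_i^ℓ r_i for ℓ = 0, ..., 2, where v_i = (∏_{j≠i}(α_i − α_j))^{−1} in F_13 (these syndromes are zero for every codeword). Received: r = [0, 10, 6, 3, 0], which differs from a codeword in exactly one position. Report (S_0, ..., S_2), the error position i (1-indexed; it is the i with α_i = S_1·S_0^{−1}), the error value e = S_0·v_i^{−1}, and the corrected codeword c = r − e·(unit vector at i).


S = (1, 3, 9), error at position 1, error magnitude e = 9, c = [4, 10, 6, 3, 0].

Step 1: column multipliers v_i = (∏_{j≠i}(α_i − α_j))^{−1} mod 13.
  i = 1 (α = 3): (3−9)(3−5)(3−2)(3−12) = (−6)·(−2)·1·(−9) = −108 ≡ 9, so v_1 = 9^{−1} = 3 (mod 13).
  i = 2 (α = 9): (9−3)(9−5)(9−2)(9−12) = 6·4·7·(−3) = −504 ≡ 3, so v_2 = 3^{−1} = 9 (mod 13).
  i = 3 (α = 5): (5−3)(5−9)(5−2)(5−12) = 2·(−4)·3·(−7) = 168 ≡ 12, so v_3 = 12^{−1} = 12 (mod 13).
  i = 4 (α = 2): (2−3)(2−9)(2−5)(2−12) = (−1)·(−7)·(−3)·(−10) = 210 ≡ 2, so v_4 = 2^{−1} = 7 (mod 13).
  i = 5 (α = 12): (12−3)(12−9)(12−5)(12−2) = 9·3·7·10 = 1890 ≡ 5, so v_5 = 5^{−1} = 8 (mod 13).
  v = [3, 9, 12, 7, 8].
Step 2: syndromes of r = [0, 10, 6, 3, 0] (all sums mod 13).
  S_0 = Σ v_i r_i = 3·0 + 9·10 + 12·6 + 7·3 + 8·0 = 183 ≡ 1.
  S_1 = Σ v_i α_i r_i = 3·3·0 + 9·9·10 + 12·5·6 + 7·2·3 + 8·12·0 = 1212 ≡ 3.
  α_i^2 mod 13 = [9, 3, 12, 4, 1].
  S_2 = Σ v_i α_i^2 r_i = 3·9·0 + 9·3·10 + 12·12·6 + 7·4·3 + 8·1·0 = 1218 ≡ 9.
  S = (1, 3, 9) ≠ 0, so r is not a codeword (an error is present).
Step 3: locate the error. For a single error e at position i, S_ℓ = v_i·e·α_i^ℓ, so α_err = S_1/S_0.
  S_0^{−1} = 1^{−1} = 1 (mod 13), so α_err = 3·1 = 3 ≡ 3 = α_1. Error position i = 1.
  Consistency check: S_2/S_1 = 9·9 = 81 ≡ 3 = α_err ✓ (single-error assumption holds).
Step 4: error magnitude e = S_0/v_1 = S_0·∏_{j≠1}(α_1 − α_j) = 1·9 = 9 ≡ 9 (mod 13).
Step 5: correct position 1: c_1 = r_1 − e = 0 − 9 ≡ 4 (mod 13). Hence c = [4, 10, 6, 3, 0].
  Check: interpolating c through the α_i gives m(x) = 1 + 1·x (degree < 2) with m(α_i) = c_i for every i, so c is indeed a codeword.


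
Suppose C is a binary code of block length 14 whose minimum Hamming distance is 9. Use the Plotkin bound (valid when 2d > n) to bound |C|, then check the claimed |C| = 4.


Plotkin bound M ≤ 4; given |C| = 4 ≤ bound (satisfied).

Check applicability: 2d = 18, n = 14.
2d − n = 4 > 0, so Plotkin applies.
Compute d/(2d−n) = 9/4 ≈ 2.2500.
⌊d/(2d−n)⌋ = 2.
Plotkin bound: M ≤ 2·2 = 4.
Given |C| = 4, check: satisfied.
This |C| is at the Plotkin bound.


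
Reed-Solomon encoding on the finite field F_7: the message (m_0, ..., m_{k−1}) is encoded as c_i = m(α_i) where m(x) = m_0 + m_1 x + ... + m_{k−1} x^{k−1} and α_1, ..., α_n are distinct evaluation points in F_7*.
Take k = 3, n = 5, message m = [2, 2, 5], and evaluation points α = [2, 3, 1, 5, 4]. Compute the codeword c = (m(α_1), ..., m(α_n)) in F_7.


c = [5, 4, 2, 4, 6]

Message polynomial: m(x) = 2 + 2·x + 5·x^2 (mod 7).
For each evaluation point α_i, compute m(α_i) mod 7:
  α_1 = 2: Horner steps 5 → 5 → 5, so m(2) = 5.
  α_2 = 3: Horner steps 5 → 3 → 4, so m(3) = 4.
  α_3 = 1: Horner steps 5 → 0 → 2, so m(1) = 2.
  α_4 = 5: Horner steps 5 → 6 → 4, so m(5) = 4.
  α_5 = 4: Horner steps 5 → 1 → 6, so m(4) = 6.
Codeword c = [5, 4, 2, 4, 6] ∈ F_7^5.


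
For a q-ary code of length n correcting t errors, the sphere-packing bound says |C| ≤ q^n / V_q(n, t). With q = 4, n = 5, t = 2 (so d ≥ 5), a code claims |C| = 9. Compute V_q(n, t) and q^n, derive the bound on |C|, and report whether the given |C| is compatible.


V_q(n, t) = 106, q^n = 1024, Hamming bound = 9, |C| = 9 ≤ bound (satisfied).

Step 1: Compute V_q(n, t) = Σ_{j=0}^2 C(n, j) (q−1)^j.
  j = 0: C(5,0)·(3)^0 = 1·1 = 1.
  j = 1: C(5,1)·(3)^1 = 5·3 = 15.
  j = 2: C(5,2)·(3)^2 = 10·9 = 90.
  V_q(n, t) = 1 + 15 + 90 = 106.
Step 2: q^n = 4^5 = 1024.
Step 3: Hamming bound ⌊q^n / V_q(n,t)⌋ = ⌊1024/106⌋ = 9.
Step 4: Compare |C| = 9 to 9: satisfied.
The claimed |C| lies at the Hamming bound (tight).


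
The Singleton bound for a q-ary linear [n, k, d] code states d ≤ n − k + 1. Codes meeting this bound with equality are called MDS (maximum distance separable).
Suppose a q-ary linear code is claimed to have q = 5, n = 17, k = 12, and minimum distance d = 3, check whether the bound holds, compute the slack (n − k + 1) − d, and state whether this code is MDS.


Singleton RHS = n − k + 1 = 6, slack = 3, bound satisfied, not MDS.

Singleton bound: d ≤ n − k + 1.
Here n = 17, k = 12, so n − k + 1 = 6.
Given d = 3, check d ≤ 6: YES.
Slack = (n − k + 1) − d = 3.
The code is NOT MDS (slack = 3 > 0).
Description: the claimed parameters are [17, 12, 3]_5; such a code would be non-MDS.


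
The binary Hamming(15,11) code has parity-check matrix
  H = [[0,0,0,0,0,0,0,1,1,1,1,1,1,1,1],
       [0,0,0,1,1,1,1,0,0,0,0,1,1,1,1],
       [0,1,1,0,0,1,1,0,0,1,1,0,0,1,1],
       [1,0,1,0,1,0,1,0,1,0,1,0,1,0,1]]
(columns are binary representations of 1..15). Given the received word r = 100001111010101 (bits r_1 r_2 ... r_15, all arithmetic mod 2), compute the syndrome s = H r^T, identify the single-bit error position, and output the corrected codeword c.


s = (1, 0, 0, 0)^T, error position = 8, corrected codeword c = 100001101010101

Compute s = H r^T mod 2 one row at a time:
  s_1 = 1 + 1 + 0 + 1 + 0 + 1 + 0 + 1 = 5 ≡ 1 (mod 2).
  s_2 = 0 + 0 + 1 + 1 + 0 + 1 + 0 + 1 = 4 ≡ 0 (mod 2).
  s_3 = 0 + 0 + 1 + 1 + 0 + 1 + 0 + 1 = 4 ≡ 0 (mod 2).
  s_4 = 1 + 0 + 0 + 1 + 1 + 1 + 1 + 1 = 6 ≡ 0 (mod 2).
s = (1, 0, 0, 0)^T — this equals column 8 of H (binary 1000), so error is at position 8.
Correct: flip bit 8 of r = 100001111010101 to get c = 100001101010101.


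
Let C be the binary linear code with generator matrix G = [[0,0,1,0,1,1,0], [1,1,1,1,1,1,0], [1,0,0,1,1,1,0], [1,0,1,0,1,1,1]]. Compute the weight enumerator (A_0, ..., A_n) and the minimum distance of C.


Weight distribution: A_0 = 1, A_2 = 2, A_3 = 6, A_4 = 3, A_5 = 2, A_6 = 2. Minimum distance d = 2.

Enumerate all 2^4 = 16 messages m ∈ F_2^4.
For each, compute codeword c = mG in F_2^7, then tally its weight.
  m = 0000 → c = 0000000, weight = 0.
  m = 1000 → c = 0010110, weight = 3.
  m = 0100 → c = 1111110, weight = 6.
  m = 1100 → c = 1101000, weight = 3.
  m = 0010 → c = 1001110, weight = 4.
  m = 1010 → c = 1011000, weight = 3.
  m = 0110 → c = 0110000, weight = 2.
  m = 1110 → c = 0100110, weight = 3.
  m = 0001 → c = 1010111, weight = 5.
  m = 1001 → c = 1000001, weight = 2.
  m = 0101 → c = 0101001, weight = 3.
  m = 1101 → c = 0111111, weight = 6.
  m = 0011 → c = 0011001, weight = 3.
  m = 1011 → c = 0001111, weight = 4.
  m = 0111 → c = 1100111, weight = 5.
  m = 1111 → c = 1110001, weight = 4.
Tally weights:
  weight 0: 1 codewords.
  weight 2: 2 codewords.
  weight 3: 6 codewords.
  weight 4: 3 codewords.
  weight 5: 2 codewords.
  weight 6: 2 codewords.
Minimum distance d = smallest w > 0 with A_w > 0 = 2.
Sanity: Σ A_w = 16 = 2^4 = 16 ✓.


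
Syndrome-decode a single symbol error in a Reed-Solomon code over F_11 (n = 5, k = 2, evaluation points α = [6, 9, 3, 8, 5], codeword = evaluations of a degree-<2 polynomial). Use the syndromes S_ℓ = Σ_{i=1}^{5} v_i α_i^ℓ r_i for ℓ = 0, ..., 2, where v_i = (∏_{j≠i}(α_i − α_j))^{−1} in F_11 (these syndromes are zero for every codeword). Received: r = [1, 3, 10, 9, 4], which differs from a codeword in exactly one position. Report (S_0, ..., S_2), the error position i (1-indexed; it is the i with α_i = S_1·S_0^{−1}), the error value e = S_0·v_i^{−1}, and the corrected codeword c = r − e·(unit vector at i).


S = (1, 8, 9), error at position 4, error magnitude e = 3, c = [1, 3, 10, 6, 4].

Step 1: column multipliers v_i = (∏_{j≠i}(α_i − α_j))^{−1} mod 11.
  i = 1 (α = 6): (6−9)(6−3)(6−8)(6−5) = (−3)·3·(−2)·1 = 18 ≡ 7, so v_1 = 7^{−1} = 8 (mod 11).
  i = 2 (α = 9): (9−6)(9−3)(9−8)(9−5) = 3·6·1·4 = 72 ≡ 6, so v_2 = 6^{−1} = 2 (mod 11).
  i = 3 (α = 3): (3−6)(3−9)(3−8)(3−5) = (−3)·(−6)·(−5)·(−2) = 180 ≡ 4, so v_3 = 4^{−1} = 3 (mod 11).
  i = 4 (α = 8): (8−6)(8−9)(8−3)(8−5) = 2·(−1)·5·3 = −30 ≡ 3, so v_4 = 3^{−1} = 4 (mod 11).
  i = 5 (α = 5): (5−6)(5−9)(5−3)(5−8) = (−1)·(−4)·2·(−3) = −24 ≡ 9, so v_5 = 9^{−1} = 5 (mod 11).
  v = [8, 2, 3, 4, 5].
Step 2: syndromes of r = [1, 3, 10, 9, 4] (all sums mod 11).
  S_0 = Σ v_i r_i = 8·1 + 2·3 + 3·10 + 4·9 + 5·4 = 100 ≡ 1.
  S_1 = Σ v_i α_i r_i = 8·6·1 + 2·9·3 + 3·3·10 + 4·8·9 + 5·5·4 = 580 ≡ 8.
  α_i^2 mod 11 = [3, 4, 9, 9, 3].
  S_2 = Σ v_i α_i^2 r_i = 8·3·1 + 2·4·3 + 3·9·10 + 4·9·9 + 5·3·4 = 702 ≡ 9.
  S = (1, 8, 9) ≠ 0, so r is not a codeword (an error is present).
Step 3: locate the error. For a single error e at position i, S_ℓ = v_i·e·α_i^ℓ, so α_err = S_1/S_0.
  S_0^{−1} = 1^{−1} = 1 (mod 11), so α_err = 8·1 = 8 ≡ 8 = α_4. Error position i = 4.
  Consistency check: S_2/S_1 = 9·7 = 63 ≡ 8 = α_err ✓ (single-error assumption holds).
Step 4: error magnitude e = S_0/v_4 = S_0·∏_{j≠4}(α_4 − α_j) = 1·3 = 3 ≡ 3 (mod 11).
Step 5: correct position 4: c_4 = r_4 − e = 9 − 3 ≡ 6 (mod 11). Hence c = [1, 3, 10, 6, 4].
  Check: interpolating c through the α_i gives m(x) = 8 + 8·x (degree < 2) with m(α_i) = c_i for every i, so c is indeed a codeword.


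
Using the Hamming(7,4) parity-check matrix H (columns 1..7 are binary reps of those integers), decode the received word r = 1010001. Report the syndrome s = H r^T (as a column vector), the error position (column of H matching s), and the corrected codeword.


s = (1, 0, 1)^T, error position = 5, corrected codeword c = 1010101

Compute s = H r^T mod 2 one row at a time:
  s_1 = 0 + 0 + 0 + 1 = 1 ≡ 1 (mod 2).
  s_2 = 0 + 1 + 0 + 1 = 2 ≡ 0 (mod 2).
  s_3 = 1 + 1 + 0 + 1 = 3 ≡ 1 (mod 2).
s = (1, 0, 1)^T — this equals column 5 of H (binary 101), so error is at position 5.
Correct: flip bit 5 of r = 1010001 to get c = 1010101.


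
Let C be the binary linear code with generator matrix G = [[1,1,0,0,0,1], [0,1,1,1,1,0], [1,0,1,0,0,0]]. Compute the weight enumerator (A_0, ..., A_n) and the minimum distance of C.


Weight distribution: A_0 = 1, A_2 = 1, A_3 = 3, A_4 = 2, A_5 = 1. Minimum distance d = 2.

Enumerate all 2^3 = 8 messages m ∈ F_2^3.
For each, compute codeword c = mG in F_2^6, then tally its weight.
  m = 000 → c = 000000, weight = 0.
  m = 100 → c = 110001, weight = 3.
  m = 010 → c = 011110, weight = 4.
  m = 110 → c = 101111, weight = 5.
  m = 001 → c = 101000, weight = 2.
  m = 101 → c = 011001, weight = 3.
  m = 011 → c = 110110, weight = 4.
  m = 111 → c = 000111, weight = 3.
Tally weights:
  weight 0: 1 codewords.
  weight 2: 1 codewords.
  weight 3: 3 codewords.
  weight 4: 2 codewords.
  weight 5: 1 codewords.
Minimum distance d = smallest w > 0 with A_w > 0 = 2.
Sanity: Σ A_w = 8 = 2^3 = 8 ✓.


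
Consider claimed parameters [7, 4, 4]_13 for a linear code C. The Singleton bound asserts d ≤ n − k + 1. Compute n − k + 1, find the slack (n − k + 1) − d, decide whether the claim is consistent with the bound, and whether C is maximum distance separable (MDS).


Singleton RHS = n − k + 1 = 4, slack = 0, bound satisfied, MDS.

Singleton bound: d ≤ n − k + 1.
Here n = 7, k = 4, so n − k + 1 = 4.
Given d = 4, check d ≤ 4: YES.
Slack = (n − k + 1) − d = 0.
The code is MDS (slack = 0).
Description: the claimed parameters are [7, 4, 4]_13; such a code would be MDS (meets Singleton bound).


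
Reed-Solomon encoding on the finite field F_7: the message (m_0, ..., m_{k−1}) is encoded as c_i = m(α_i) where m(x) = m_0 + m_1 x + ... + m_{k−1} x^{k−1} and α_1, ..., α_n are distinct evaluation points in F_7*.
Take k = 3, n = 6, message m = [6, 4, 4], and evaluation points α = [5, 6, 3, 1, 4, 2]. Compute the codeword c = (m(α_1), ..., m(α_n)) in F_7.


c = [0, 6, 5, 0, 2, 2]

Message polynomial: m(x) = 6 + 4·x + 4·x^2 (mod 7).
For each evaluation point α_i, compute m(α_i) mod 7:
  α_1 = 5: Horner steps 4 → 3 → 0, so m(5) = 0.
  α_2 = 6: Horner steps 4 → 0 → 6, so m(6) = 6.
  α_3 = 3: Horner steps 4 → 2 → 5, so m(3) = 5.
  α_4 = 1: Horner steps 4 → 1 → 0, so m(1) = 0.
  α_5 = 4: Horner steps 4 → 6 → 2, so m(4) = 2.
  α_6 = 2: Horner steps 4 → 5 → 2, so m(2) = 2.
Codeword c = [0, 6, 5, 0, 2, 2] ∈ F_7^6.


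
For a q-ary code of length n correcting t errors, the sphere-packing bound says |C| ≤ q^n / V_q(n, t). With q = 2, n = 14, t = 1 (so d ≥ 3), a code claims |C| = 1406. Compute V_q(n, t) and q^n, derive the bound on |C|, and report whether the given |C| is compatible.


V_q(n, t) = 15, q^n = 16384, Hamming bound = 1092, |C| = 1406 > bound (violated).

Step 1: Compute V_q(n, t) = Σ_{j=0}^1 C(n, j) (q−1)^j.
  j = 0: C(14,0)·(1)^0 = 1·1 = 1.
  j = 1: C(14,1)·(1)^1 = 14·1 = 14.
  V_q(n, t) = 1 + 14 = 15.
Step 2: q^n = 2^14 = 16384.
Step 3: Hamming bound ⌊q^n / V_q(n,t)⌋ = ⌊16384/15⌋ = 1092.
Step 4: Compare |C| = 1406 to 1092: violated.
The claimed |C| lies above the Hamming bound, so no 2-ary code of length 14 with d ≥ 3 can have 1406 codewords.


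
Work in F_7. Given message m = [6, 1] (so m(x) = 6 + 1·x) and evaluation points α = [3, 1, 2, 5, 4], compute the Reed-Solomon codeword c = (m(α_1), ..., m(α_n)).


c = [2, 0, 1, 4, 3]

Message polynomial: m(x) = 6 + 1·x (mod 7).
For each evaluation point α_i, compute m(α_i) mod 7:
  α_1 = 3: Horner steps 1 → 2, so m(3) = 2.
  α_2 = 1: Horner steps 1 → 0, so m(1) = 0.
  α_3 = 2: Horner steps 1 → 1, so m(2) = 1.
  α_4 = 5: Horner steps 1 → 4, so m(5) = 4.
  α_5 = 4: Horner steps 1 → 3, so m(4) = 3.
Codeword c = [2, 0, 1, 4, 3] ∈ F_7^5.


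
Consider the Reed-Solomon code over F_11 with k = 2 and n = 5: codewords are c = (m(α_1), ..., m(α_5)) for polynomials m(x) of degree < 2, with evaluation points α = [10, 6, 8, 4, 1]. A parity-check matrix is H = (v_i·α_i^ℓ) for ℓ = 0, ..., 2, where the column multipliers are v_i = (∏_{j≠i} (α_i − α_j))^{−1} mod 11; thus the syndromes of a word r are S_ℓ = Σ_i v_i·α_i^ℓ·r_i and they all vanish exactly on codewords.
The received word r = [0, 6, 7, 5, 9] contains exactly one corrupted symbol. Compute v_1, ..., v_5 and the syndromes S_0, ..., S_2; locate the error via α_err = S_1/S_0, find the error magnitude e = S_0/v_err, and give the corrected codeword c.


S = (1, 10, 1), error at position 1, error magnitude e = 3, c = [8, 6, 7, 5, 9].

Step 1: column multipliers v_i = (∏_{j≠i}(α_i − α_j))^{−1} mod 11.
  i = 1 (α = 10): (10−6)(10−8)(10−4)(10−1) = 4·2·6·9 = 432 ≡ 3, so v_1 = 3^{−1} = 4 (mod 11).
  i = 2 (α = 6): (6−10)(6−8)(6−4)(6−1) = (−4)·(−2)·2·5 = 80 ≡ 3, so v_2 = 3^{−1} = 4 (mod 11).
  i = 3 (α = 8): (8−10)(8−6)(8−4)(8−1) = (−2)·2·4·7 = −112 ≡ 9, so v_3 = 9^{−1} = 5 (mod 11).
  i = 4 (α = 4): (4−10)(4−6)(4−8)(4−1) = (−6)·(−2)·(−4)·3 = −144 ≡ 10, so v_4 = 10^{−1} = 10 (mod 11).
  i = 5 (α = 1): (1−10)(1−6)(1−8)(1−4) = (−9)·(−5)·(−7)·(−3) = 945 ≡ 10, so v_5 = 10^{−1} = 10 (mod 11).
  v = [4, 4, 5, 10, 10].
Step 2: syndromes of r = [0, 6, 7, 5, 9] (all sums mod 11).
  S_0 = Σ v_i r_i = 4·0 + 4·6 + 5·7 + 10·5 + 10·9 = 199 ≡ 1.
  S_1 = Σ v_i α_i r_i = 4·10·0 + 4·6·6 + 5·8·7 + 10·4·5 + 10·1·9 = 714 ≡ 10.
  α_i^2 mod 11 = [1, 3, 9, 5, 1].
  S_2 = Σ v_i α_i^2 r_i = 4·1·0 + 4·3·6 + 5·9·7 + 10·5·5 + 10·1·9 = 727 ≡ 1.
  S = (1, 10, 1) ≠ 0, so r is not a codeword (an error is present).
Step 3: locate the error. For a single error e at position i, S_ℓ = v_i·e·α_i^ℓ, so α_err = S_1/S_0.
  S_0^{−1} = 1^{−1} = 1 (mod 11), so α_err = 10·1 = 10 ≡ 10 = α_1. Error position i = 1.
  Consistency check: S_2/S_1 = 1·10 = 10 ≡ 10 = α_err ✓ (single-error assumption holds).
Step 4: error magnitude e = S_0/v_1 = S_0·∏_{j≠1}(α_1 − α_j) = 1·3 = 3 ≡ 3 (mod 11).
Step 5: correct position 1: c_1 = r_1 − e = 0 − 3 ≡ 8 (mod 11). Hence c = [8, 6, 7, 5, 9].
  Check: interpolating c through the α_i gives m(x) = 3 + 6·x (degree < 2) with m(α_i) = c_i for every i, so c is indeed a codeword.


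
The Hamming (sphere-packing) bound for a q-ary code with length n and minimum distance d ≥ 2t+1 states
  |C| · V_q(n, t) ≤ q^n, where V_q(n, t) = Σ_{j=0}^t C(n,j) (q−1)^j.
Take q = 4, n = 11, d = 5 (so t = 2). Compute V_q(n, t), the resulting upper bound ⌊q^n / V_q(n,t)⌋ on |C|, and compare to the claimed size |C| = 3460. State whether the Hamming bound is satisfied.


V_q(n, t) = 529, q^n = 4194304, Hamming bound = 7928, |C| = 3460 ≤ bound (satisfied).

Step 1: Compute V_q(n, t) = Σ_{j=0}^2 C(n, j) (q−1)^j.
  j = 0: C(11,0)·(3)^0 = 1·1 = 1.
  j = 1: C(11,1)·(3)^1 = 11·3 = 33.
  j = 2: C(11,2)·(3)^2 = 55·9 = 495.
  V_q(n, t) = 1 + 33 + 495 = 529.
Step 2: q^n = 4^11 = 4194304.
Step 3: Hamming bound ⌊q^n / V_q(n,t)⌋ = ⌊4194304/529⌋ = 7928.
Step 4: Compare |C| = 3460 to 7928: satisfied.
The claimed |C| lies below the Hamming bound.


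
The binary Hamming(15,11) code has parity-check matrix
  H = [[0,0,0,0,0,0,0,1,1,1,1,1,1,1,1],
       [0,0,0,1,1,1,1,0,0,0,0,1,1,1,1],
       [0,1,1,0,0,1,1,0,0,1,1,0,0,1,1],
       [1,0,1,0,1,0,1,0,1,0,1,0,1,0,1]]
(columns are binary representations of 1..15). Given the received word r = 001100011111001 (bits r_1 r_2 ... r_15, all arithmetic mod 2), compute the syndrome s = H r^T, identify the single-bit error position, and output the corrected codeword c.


s = (0, 1, 0, 0)^T, error position = 4, corrected codeword c = 001000011111001

Compute s = H r^T mod 2 one row at a time:
  s_1 = 1 + 1 + 1 + 1 + 1 + 0 + 0 + 1 = 6 ≡ 0 (mod 2).
  s_2 = 1 + 0 + 0 + 0 + 1 + 0 + 0 + 1 = 3 ≡ 1 (mod 2).
  s_3 = 0 + 1 + 0 + 0 + 1 + 1 + 0 + 1 = 4 ≡ 0 (mod 2).
  s_4 = 0 + 1 + 0 + 0 + 1 + 1 + 0 + 1 = 4 ≡ 0 (mod 2).
s = (0, 1, 0, 0)^T — this equals column 4 of H (binary 0100), so error is at position 4.
Correct: flip bit 4 of r = 001100011111001 to get c = 001000011111001.


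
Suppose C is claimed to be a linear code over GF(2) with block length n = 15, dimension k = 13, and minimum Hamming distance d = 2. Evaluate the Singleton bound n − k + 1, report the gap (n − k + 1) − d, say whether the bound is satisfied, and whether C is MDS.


Singleton RHS = n − k + 1 = 3, slack = 1, bound satisfied, not MDS.

Singleton bound: d ≤ n − k + 1.
Here n = 15, k = 13, so n − k + 1 = 3.
Given d = 2, check d ≤ 3: YES.
Slack = (n − k + 1) − d = 1.
The code is NOT MDS (slack = 1 > 0).
Description: the claimed parameters are [15, 13, 2]_2; such a code would be non-MDS.


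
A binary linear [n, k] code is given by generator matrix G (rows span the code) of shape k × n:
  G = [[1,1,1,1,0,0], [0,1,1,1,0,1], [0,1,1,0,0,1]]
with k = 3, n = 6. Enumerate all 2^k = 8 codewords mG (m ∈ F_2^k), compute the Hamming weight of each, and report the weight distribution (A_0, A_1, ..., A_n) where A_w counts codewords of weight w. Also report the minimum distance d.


Weight distribution: A_0 = 1, A_1 = 1, A_2 = 1, A_3 = 3, A_4 = 2. Minimum distance d = 1.

Enumerate all 2^3 = 8 messages m ∈ F_2^3.
For each, compute codeword c = mG in F_2^6, then tally its weight.
  m = 000 → c = 000000, weight = 0.
  m = 100 → c = 111100, weight = 4.
  m = 010 → c = 011101, weight = 4.
  m = 110 → c = 100001, weight = 2.
  m = 001 → c = 011001, weight = 3.
  m = 101 → c = 100101, weight = 3.
  m = 011 → c = 000100, weight = 1.
  m = 111 → c = 111000, weight = 3.
Tally weights:
  weight 0: 1 codewords.
  weight 1: 1 codewords.
  weight 2: 1 codewords.
  weight 3: 3 codewords.
  weight 4: 2 codewords.
Minimum distance d = smallest w > 0 with A_w > 0 = 1.
Sanity: Σ A_w = 8 = 2^3 = 8 ✓.


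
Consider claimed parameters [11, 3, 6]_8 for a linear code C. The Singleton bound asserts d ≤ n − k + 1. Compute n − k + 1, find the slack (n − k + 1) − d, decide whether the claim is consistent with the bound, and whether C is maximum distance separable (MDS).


Singleton RHS = n − k + 1 = 9, slack = 3, bound satisfied, not MDS.

Singleton bound: d ≤ n − k + 1.
Here n = 11, k = 3, so n − k + 1 = 9.
Given d = 6, check d ≤ 9: YES.
Slack = (n − k + 1) − d = 3.
The code is NOT MDS (slack = 3 > 0).
Description: the claimed parameters are [11, 3, 6]_8; such a code would be non-MDS.
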